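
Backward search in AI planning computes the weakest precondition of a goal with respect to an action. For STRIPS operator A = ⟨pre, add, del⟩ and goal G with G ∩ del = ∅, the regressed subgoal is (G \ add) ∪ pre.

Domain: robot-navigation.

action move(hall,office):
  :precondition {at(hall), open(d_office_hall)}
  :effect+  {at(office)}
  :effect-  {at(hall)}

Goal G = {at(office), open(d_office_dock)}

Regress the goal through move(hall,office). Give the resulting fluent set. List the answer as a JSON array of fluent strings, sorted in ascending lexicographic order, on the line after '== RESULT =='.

Compute (G \ add) ∪ pre:
  G ∩ del = {}  (empty — regression defined)
  G \ add = {at(office), open(d_office_dock)} \ {at(office)} = {open(d_office_dock)}
  ∪ pre   = {open(d_office_dock)} ∪ {at(hall), open(d_office_hall)}
          = {at(hall), open(d_office_dock), open(d_office_hall)}

== RESULT ==
["at(hall)", "open(d_office_dock)", "open(d_office_hall)"]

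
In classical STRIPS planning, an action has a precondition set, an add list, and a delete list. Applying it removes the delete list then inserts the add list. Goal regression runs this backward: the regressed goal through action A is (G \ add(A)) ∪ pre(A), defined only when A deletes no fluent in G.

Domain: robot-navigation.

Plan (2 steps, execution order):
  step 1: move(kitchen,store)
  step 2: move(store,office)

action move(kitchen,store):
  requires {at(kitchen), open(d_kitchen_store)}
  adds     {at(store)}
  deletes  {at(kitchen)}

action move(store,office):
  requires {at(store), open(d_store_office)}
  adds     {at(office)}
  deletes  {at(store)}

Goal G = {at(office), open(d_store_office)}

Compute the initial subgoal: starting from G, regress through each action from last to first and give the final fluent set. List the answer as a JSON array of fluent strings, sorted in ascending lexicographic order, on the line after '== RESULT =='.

Work backward from the goal:
  through step 2 (move(store,office)): drop {at(office)}, keep {open(d_store_office)}, require {at(store), open(d_store_office)}
    → {at(store), open(d_store_office)}
  through step 1 (move(kitchen,store)): drop {at(store)}, keep {open(d_store_office)}, require {at(kitchen), open(d_kitchen_store)}
    → {at(kitchen), open(d_kitchen_store), open(d_store_office)}

== RESULT ==
["at(kitchen)", "open(d_kitchen_store)", "open(d_store_office)"]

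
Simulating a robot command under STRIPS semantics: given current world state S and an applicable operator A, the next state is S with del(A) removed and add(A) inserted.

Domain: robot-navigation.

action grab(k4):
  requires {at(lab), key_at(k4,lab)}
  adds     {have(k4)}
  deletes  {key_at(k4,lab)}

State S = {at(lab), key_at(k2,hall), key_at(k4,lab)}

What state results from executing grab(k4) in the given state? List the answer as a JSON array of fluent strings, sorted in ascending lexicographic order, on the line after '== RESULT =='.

Progress:
  pre ⊆ S: {at(lab), key_at(k4,lab)} ⊆ S  — applicable
  S \ del = {at(lab), key_at(k2,hall)}
  ∪ add   = {at(lab), have(k4), key_at(k2,hall)}

== RESULT ==
["at(lab)", "have(k4)", "key_at(k2,hall)"]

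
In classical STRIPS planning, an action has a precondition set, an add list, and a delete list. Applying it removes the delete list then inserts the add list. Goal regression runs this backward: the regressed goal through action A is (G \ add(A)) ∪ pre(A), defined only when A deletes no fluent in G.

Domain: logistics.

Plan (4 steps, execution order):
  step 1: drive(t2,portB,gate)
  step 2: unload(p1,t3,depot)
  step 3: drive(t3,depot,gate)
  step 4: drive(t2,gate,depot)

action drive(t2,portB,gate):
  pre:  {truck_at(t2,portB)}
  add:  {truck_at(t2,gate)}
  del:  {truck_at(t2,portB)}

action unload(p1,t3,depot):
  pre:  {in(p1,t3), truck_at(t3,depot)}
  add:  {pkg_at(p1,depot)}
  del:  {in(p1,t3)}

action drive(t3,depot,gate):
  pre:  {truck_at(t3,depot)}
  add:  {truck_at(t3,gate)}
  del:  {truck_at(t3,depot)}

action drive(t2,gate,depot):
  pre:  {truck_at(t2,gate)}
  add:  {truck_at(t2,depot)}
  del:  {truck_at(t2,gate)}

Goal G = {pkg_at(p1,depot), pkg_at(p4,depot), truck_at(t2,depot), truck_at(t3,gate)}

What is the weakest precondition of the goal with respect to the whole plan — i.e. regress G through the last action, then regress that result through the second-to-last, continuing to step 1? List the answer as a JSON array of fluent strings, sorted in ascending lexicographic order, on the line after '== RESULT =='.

Work backward from the goal:
  through step 4 (drive(t2,gate,depot)): drop {truck_at(t2,depot)}, keep {pkg_at(p1,depot), pkg_at(p4,depot), truck_at(t3,gate)}, require {truck_at(t2,gate)}
    → {pkg_at(p1,depot), pkg_at(p4,depot), truck_at(t2,gate), truck_at(t3,gate)}
  through step 3 (drive(t3,depot,gate)): drop {truck_at(t3,gate)}, keep {pkg_at(p1,depot), pkg_at(p4,depot), truck_at(t2,gate)}, require {truck_at(t3,depot)}
    → {pkg_at(p1,depot), pkg_at(p4,depot), truck_at(t2,gate), truck_at(t3,depot)}
  through step 2 (unload(p1,t3,depot)): drop {pkg_at(p1,depot)}, keep {pkg_at(p4,depot), truck_at(t2,gate), truck_at(t3,depot)}, require {in(p1,t3), truck_at(t3,depot)}
    → {in(p1,t3), pkg_at(p4,depot), truck_at(t2,gate), truck_at(t3,depot)}
  through step 1 (drive(t2,portB,gate)): drop {truck_at(t2,gate)}, keep {in(p1,t3), pkg_at(p4,depot), truck_at(t3,depot)}, require {truck_at(t2,portB)}
    → {in(p1,t3), pkg_at(p4,depot), truck_at(t2,portB), truck_at(t3,depot)}

== RESULT ==
["in(p1,t3)", "pkg_at(p4,depot)", "truck_at(t2,portB)", "truck_at(t3,depot)"]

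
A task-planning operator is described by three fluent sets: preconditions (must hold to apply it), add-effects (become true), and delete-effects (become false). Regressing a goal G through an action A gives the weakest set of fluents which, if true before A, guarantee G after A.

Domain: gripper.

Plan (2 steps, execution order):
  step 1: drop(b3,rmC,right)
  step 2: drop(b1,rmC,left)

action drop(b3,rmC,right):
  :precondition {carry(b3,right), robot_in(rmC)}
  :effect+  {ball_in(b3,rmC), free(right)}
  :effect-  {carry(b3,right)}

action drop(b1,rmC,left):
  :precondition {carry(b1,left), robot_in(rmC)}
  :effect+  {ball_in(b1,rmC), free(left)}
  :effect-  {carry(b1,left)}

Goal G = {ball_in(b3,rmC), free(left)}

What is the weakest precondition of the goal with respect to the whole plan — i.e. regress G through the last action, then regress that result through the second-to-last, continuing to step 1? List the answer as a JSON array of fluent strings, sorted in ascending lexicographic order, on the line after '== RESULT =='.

Regress step by step:
  through step 2 (drop(b1,rmC,left)): drop {free(left)}, keep {ball_in(b3,rmC)}, require {carry(b1,left), robot_in(rmC)}
    → {ball_in(b3,rmC), carry(b1,left), robot_in(rmC)}
  through step 1 (drop(b3,rmC,right)): drop {ball_in(b3,rmC)}, keep {carry(b1,left), robot_in(rmC)}, require {carry(b3,right), robot_in(rmC)}
    → {carry(b1,left), carry(b3,right), robot_in(rmC)}

== RESULT ==
["carry(b1,left)", "carry(b3,right)", "robot_in(rmC)"]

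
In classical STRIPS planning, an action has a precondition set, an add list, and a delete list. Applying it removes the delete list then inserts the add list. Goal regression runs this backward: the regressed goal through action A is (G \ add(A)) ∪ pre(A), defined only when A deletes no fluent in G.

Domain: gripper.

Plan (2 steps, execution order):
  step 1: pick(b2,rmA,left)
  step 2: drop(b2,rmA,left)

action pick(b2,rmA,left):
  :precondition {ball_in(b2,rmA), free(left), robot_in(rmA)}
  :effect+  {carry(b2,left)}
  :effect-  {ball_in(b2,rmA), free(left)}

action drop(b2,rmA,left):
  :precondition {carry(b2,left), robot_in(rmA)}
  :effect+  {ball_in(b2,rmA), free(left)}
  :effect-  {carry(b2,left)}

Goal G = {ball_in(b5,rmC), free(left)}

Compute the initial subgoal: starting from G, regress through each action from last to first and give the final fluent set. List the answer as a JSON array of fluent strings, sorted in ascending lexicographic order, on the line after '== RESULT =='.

Work backward from the goal:
  through step 2 (drop(b2,rmA,left)): drop {free(left)}, keep {ball_in(b5,rmC)}, require {carry(b2,left), robot_in(rmA)}
    → {ball_in(b5,rmC), carry(b2,left), robot_in(rmA)}
  through step 1 (pick(b2,rmA,left)): drop {carry(b2,left)}, keep {ball_in(b5,rmC), robot_in(rmA)}, require {ball_in(b2,rmA), free(left), robot_in(rmA)}
    → {ball_in(b2,rmA), ball_in(b5,rmC), free(left), robot_in(rmA)}

== RESULT ==
["ball_in(b2,rmA)", "ball_in(b5,rmC)", "free(left)", "robot_in(rmA)"]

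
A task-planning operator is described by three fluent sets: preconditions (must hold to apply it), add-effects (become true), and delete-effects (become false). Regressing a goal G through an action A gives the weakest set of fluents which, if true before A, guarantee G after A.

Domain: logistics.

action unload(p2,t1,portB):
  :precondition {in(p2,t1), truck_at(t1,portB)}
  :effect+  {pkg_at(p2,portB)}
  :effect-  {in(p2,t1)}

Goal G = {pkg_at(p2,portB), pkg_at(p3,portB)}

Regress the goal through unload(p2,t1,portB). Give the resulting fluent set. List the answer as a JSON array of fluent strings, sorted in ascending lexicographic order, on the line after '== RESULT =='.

Regress:
  G ∩ del = {}  (empty — regression defined)
  G \ add = {pkg_at(p2,portB), pkg_at(p3,portB)} \ {pkg_at(p2,portB)} = {pkg_at(p3,portB)}
  ∪ pre   = {pkg_at(p3,portB)} ∪ {in(p2,t1), truck_at(t1,portB)}
          = {in(p2,t1), pkg_at(p3,portB), truck_at(t1,portB)}

== RESULT ==
["in(p2,t1)", "pkg_at(p3,portB)", "truck_at(t1,portB)"]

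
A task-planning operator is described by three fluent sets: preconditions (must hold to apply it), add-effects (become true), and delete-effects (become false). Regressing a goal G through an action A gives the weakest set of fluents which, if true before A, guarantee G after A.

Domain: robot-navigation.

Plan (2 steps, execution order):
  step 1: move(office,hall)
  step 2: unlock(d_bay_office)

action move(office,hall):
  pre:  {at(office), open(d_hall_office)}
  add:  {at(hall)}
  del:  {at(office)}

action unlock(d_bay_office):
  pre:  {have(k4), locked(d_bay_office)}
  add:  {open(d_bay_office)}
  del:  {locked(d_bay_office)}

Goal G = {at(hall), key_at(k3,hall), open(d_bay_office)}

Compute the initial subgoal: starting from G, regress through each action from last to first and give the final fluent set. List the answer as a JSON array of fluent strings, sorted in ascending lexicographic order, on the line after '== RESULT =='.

Regress step by step:
  through step 2 (unlock(d_bay_office)): drop {open(d_bay_office)}, keep {at(hall), key_at(k3,hall)}, require {have(k4), locked(d_bay_office)}
    → {at(hall), have(k4), key_at(k3,hall), locked(d_bay_office)}
  through step 1 (move(office,hall)): drop {at(hall)}, keep {have(k4), key_at(k3,hall), locked(d_bay_office)}, require {at(office), open(d_hall_office)}
    → {at(office), have(k4), key_at(k3,hall), locked(d_bay_office), open(d_hall_office)}

== RESULT ==
["at(office)", "have(k4)", "key_at(k3,hall)", "locked(d_bay_office)", "open(d_hall_office)"]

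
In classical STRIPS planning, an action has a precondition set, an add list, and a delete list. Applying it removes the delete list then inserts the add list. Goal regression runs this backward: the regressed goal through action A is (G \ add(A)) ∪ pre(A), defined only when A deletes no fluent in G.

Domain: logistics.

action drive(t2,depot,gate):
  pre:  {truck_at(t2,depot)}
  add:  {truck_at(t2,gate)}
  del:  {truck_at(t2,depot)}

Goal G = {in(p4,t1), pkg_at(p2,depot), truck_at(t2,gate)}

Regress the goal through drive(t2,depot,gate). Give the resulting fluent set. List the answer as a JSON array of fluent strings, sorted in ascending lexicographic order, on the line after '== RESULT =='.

Regress:
  G ∩ del = {}  (empty — regression defined)
  G \ add = {in(p4,t1), pkg_at(p2,depot), truck_at(t2,gate)} \ {truck_at(t2,gate)} = {in(p4,t1), pkg_at(p2,depot)}
  ∪ pre   = {in(p4,t1), pkg_at(p2,depot)} ∪ {truck_at(t2,depot)}
          = {in(p4,t1), pkg_at(p2,depot), truck_at(t2,depot)}

== RESULT ==
["in(p4,t1)", "pkg_at(p2,depot)", "truck_at(t2,depot)"]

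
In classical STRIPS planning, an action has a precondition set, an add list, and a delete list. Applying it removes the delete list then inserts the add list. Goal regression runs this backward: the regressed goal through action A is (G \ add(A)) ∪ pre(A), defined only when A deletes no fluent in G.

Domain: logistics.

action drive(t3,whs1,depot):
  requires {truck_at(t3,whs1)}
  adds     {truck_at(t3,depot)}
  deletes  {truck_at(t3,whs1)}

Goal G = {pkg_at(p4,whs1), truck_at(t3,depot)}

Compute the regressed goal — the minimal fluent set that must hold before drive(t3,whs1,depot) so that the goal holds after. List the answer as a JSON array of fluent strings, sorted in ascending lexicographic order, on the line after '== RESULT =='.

Compute (G \ add) ∪ pre:
  G ∩ del = {}  (empty — regression defined)
  G \ add = {pkg_at(p4,whs1), truck_at(t3,depot)} \ {truck_at(t3,depot)} = {pkg_at(p4,whs1)}
  ∪ pre   = {pkg_at(p4,whs1)} ∪ {truck_at(t3,whs1)}
          = {pkg_at(p4,whs1), truck_at(t3,whs1)}

== RESULT ==
["pkg_at(p4,whs1)", "truck_at(t3,whs1)"]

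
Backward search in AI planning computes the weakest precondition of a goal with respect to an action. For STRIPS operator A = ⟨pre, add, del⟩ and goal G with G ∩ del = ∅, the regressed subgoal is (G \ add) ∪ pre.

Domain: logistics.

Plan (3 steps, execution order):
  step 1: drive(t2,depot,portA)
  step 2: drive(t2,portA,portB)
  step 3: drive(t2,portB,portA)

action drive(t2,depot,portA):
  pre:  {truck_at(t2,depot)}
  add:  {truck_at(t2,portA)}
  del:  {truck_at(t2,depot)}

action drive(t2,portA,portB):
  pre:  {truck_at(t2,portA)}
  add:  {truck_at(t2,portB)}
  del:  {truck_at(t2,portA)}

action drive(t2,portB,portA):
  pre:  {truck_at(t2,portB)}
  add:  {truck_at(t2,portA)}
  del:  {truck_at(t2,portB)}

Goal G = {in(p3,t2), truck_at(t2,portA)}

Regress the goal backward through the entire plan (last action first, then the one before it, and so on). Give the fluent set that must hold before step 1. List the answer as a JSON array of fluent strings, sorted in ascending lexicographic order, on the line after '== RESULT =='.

Work backward from the goal:
  through step 3 (drive(t2,portB,portA)): drop {truck_at(t2,portA)}, keep {in(p3,t2)}, require {truck_at(t2,portB)}
    → {in(p3,t2), truck_at(t2,portB)}
  through step 2 (drive(t2,portA,portB)): drop {truck_at(t2,portB)}, keep {in(p3,t2)}, require {truck_at(t2,portA)}
    → {in(p3,t2), truck_at(t2,portA)}
  through step 1 (drive(t2,depot,portA)): drop {truck_at(t2,portA)}, keep {in(p3,t2)}, require {truck_at(t2,depot)}
    → {in(p3,t2), truck_at(t2,depot)}

== RESULT ==
["in(p3,t2)", "truck_at(t2,depot)"]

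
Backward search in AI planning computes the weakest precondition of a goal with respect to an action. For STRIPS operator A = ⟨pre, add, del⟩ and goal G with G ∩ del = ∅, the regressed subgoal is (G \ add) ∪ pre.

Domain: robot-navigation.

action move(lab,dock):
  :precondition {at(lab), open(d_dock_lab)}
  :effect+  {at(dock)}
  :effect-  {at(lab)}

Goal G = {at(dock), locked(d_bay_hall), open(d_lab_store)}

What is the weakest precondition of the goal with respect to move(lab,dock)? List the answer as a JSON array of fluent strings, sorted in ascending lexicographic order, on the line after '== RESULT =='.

Compute (G \ add) ∪ pre:
  G ∩ del = {}  (empty — regression defined)
  G \ add = {at(dock), locked(d_bay_hall), open(d_lab_store)} \ {at(dock)} = {locked(d_bay_hall), open(d_lab_store)}
  ∪ pre   = {locked(d_bay_hall), open(d_lab_store)} ∪ {at(lab), open(d_dock_lab)}
          = {at(lab), locked(d_bay_hall), open(d_dock_lab), open(d_lab_store)}

== RESULT ==
["at(lab)", "locked(d_bay_hall)", "open(d_dock_lab)", "open(d_lab_store)"]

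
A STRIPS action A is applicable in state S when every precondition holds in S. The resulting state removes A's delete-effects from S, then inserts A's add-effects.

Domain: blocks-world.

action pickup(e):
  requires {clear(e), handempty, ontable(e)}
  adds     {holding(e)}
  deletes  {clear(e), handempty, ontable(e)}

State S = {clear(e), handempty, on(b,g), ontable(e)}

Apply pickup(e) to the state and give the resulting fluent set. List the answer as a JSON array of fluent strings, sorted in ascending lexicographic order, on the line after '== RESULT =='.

Compute (S \ del) ∪ add:
  pre ⊆ S: {clear(e), handempty, ontable(e)} ⊆ S  — applicable
  S \ del = {on(b,g)}
  ∪ add   = {holding(e), on(b,g)}

== RESULT ==
["holding(e)", "on(b,g)"]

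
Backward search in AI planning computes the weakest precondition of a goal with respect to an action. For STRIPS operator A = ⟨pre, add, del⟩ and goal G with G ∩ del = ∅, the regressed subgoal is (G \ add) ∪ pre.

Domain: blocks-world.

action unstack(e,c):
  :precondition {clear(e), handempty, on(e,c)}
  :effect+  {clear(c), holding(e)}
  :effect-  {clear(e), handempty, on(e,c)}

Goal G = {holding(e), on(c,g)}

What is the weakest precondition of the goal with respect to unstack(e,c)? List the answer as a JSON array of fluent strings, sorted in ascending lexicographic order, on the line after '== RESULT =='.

Compute (G \ add) ∪ pre:
  G ∩ del = {}  (empty — regression defined)
  G \ add = {holding(e), on(c,g)} \ {clear(c), holding(e)} = {on(c,g)}
  ∪ pre   = {on(c,g)} ∪ {clear(e), handempty, on(e,c)}
          = {clear(e), handempty, on(c,g), on(e,c)}

== RESULT ==
["clear(e)", "handempty", "on(c,g)", "on(e,c)"]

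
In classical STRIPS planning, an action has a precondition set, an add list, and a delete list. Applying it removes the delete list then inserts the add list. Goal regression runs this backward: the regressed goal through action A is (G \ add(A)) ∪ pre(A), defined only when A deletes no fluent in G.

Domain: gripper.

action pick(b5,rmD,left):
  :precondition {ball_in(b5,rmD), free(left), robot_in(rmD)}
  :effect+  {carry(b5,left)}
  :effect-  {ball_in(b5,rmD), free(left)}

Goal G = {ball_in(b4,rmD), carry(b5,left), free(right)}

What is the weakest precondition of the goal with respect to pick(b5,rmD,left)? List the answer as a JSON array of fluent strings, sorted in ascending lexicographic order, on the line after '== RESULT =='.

Regress:
  G ∩ del = {}  (empty — regression defined)
  G \ add = {ball_in(b4,rmD), carry(b5,left), free(right)} \ {carry(b5,left)} = {ball_in(b4,rmD), free(right)}
  ∪ pre   = {ball_in(b4,rmD), free(right)} ∪ {ball_in(b5,rmD), free(left), robot_in(rmD)}
          = {ball_in(b4,rmD), ball_in(b5,rmD), free(left), free(right), robot_in(rmD)}

== RESULT ==
["ball_in(b4,rmD)", "ball_in(b5,rmD)", "free(left)", "free(right)", "robot_in(rmD)"]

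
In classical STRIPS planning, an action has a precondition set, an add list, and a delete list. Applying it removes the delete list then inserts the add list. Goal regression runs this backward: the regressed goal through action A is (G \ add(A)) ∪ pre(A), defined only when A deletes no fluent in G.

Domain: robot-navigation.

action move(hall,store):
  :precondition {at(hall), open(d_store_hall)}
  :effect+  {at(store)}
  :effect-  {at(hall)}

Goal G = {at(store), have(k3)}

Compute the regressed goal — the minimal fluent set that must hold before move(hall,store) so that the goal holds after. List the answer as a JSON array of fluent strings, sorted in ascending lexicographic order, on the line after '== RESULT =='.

Regress:
  G ∩ del = {}  (empty — regression defined)
  G \ add = {at(store), have(k3)} \ {at(store)} = {have(k3)}
  ∪ pre   = {have(k3)} ∪ {at(hall), open(d_store_hall)}
          = {at(hall), have(k3), open(d_store_hall)}

== RESULT ==
["at(hall)", "have(k3)", "open(d_store_hall)"]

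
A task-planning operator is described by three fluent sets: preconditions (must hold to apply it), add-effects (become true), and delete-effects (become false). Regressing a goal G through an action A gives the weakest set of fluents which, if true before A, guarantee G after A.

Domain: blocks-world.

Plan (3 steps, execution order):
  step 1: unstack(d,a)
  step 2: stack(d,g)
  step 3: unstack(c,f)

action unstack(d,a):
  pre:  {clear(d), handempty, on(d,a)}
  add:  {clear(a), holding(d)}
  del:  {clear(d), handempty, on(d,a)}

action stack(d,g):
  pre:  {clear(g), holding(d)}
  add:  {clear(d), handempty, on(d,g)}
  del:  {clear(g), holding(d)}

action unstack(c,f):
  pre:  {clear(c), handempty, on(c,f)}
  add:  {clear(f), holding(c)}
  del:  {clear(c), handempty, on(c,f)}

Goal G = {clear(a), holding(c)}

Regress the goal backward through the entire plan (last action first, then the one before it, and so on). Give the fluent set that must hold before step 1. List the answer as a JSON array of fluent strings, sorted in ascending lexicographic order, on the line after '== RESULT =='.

Work backward from the goal:
  through step 3 (unstack(c,f)): drop {holding(c)}, keep {clear(a)}, require {clear(c), handempty, on(c,f)}
    → {clear(a), clear(c), handempty, on(c,f)}
  through step 2 (stack(d,g)): drop {handempty}, keep {clear(a), clear(c), on(c,f)}, require {clear(g), holding(d)}
    → {clear(a), clear(c), clear(g), holding(d), on(c,f)}
  through step 1 (unstack(d,a)): drop {clear(a), holding(d)}, keep {clear(c), clear(g), on(c,f)}, require {clear(d), handempty, on(d,a)}
    → {clear(c), clear(d), clear(g), handempty, on(c,f), on(d,a)}

== RESULT ==
["clear(c)", "clear(d)", "clear(g)", "handempty", "on(c,f)", "on(d,a)"]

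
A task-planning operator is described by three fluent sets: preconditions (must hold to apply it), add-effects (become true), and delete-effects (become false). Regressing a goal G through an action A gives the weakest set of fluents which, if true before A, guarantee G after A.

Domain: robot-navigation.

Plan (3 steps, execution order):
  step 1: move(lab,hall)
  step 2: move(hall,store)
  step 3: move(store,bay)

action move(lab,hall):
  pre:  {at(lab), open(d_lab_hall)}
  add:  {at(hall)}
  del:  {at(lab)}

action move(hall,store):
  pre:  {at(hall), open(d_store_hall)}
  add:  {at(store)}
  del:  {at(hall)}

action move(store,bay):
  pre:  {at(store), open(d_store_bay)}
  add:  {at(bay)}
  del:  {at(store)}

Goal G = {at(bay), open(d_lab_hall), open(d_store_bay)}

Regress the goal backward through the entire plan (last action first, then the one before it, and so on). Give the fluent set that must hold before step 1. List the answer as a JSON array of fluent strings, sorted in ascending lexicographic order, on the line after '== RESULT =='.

Regress step by step:
  through step 3 (move(store,bay)): drop {at(bay)}, keep {open(d_lab_hall), open(d_store_bay)}, require {at(store), open(d_store_bay)}
    → {at(store), open(d_lab_hall), open(d_store_bay)}
  through step 2 (move(hall,store)): drop {at(store)}, keep {open(d_lab_hall), open(d_store_bay)}, require {at(hall), open(d_store_hall)}
    → {at(hall), open(d_lab_hall), open(d_store_bay), open(d_store_hall)}
  through step 1 (move(lab,hall)): drop {at(hall)}, keep {open(d_lab_hall), open(d_store_bay), open(d_store_hall)}, require {at(lab), open(d_lab_hall)}
    → {at(lab), open(d_lab_hall), open(d_store_bay), open(d_store_hall)}

== RESULT ==
["at(lab)", "open(d_lab_hall)", "open(d_store_bay)", "open(d_store_hall)"]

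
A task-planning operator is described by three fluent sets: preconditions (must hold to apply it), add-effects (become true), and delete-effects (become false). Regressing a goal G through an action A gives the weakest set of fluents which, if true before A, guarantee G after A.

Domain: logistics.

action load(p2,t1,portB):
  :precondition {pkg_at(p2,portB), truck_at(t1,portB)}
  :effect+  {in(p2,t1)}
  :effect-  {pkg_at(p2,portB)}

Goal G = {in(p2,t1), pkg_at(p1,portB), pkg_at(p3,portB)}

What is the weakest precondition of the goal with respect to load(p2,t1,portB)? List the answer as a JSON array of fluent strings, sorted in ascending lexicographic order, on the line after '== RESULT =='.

Regress:
  G ∩ del = {}  (empty — regression defined)
  G \ add = {in(p2,t1), pkg_at(p1,portB), pkg_at(p3,portB)} \ {in(p2,t1)} = {pkg_at(p1,portB), pkg_at(p3,portB)}
  ∪ pre   = {pkg_at(p1,portB), pkg_at(p3,portB)} ∪ {pkg_at(p2,portB), truck_at(t1,portB)}
          = {pkg_at(p1,portB), pkg_at(p2,portB), pkg_at(p3,portB), truck_at(t1,portB)}

== RESULT ==
["pkg_at(p1,portB)", "pkg_at(p2,portB)", "pkg_at(p3,portB)", "truck_at(t1,portB)"]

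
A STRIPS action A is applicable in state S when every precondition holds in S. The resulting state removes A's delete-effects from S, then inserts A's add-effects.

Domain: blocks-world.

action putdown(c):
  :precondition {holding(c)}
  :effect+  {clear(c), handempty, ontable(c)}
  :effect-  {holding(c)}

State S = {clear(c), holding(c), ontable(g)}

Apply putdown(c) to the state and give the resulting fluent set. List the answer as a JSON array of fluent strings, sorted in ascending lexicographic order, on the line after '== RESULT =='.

Progress:
  pre ⊆ S: {holding(c)} ⊆ S  — applicable
  S \ del = {clear(c), ontable(g)}
  ∪ add   = {clear(c), handempty, ontable(c), ontable(g)}

== RESULT ==
["clear(c)", "handempty", "ontable(c)", "ontable(g)"]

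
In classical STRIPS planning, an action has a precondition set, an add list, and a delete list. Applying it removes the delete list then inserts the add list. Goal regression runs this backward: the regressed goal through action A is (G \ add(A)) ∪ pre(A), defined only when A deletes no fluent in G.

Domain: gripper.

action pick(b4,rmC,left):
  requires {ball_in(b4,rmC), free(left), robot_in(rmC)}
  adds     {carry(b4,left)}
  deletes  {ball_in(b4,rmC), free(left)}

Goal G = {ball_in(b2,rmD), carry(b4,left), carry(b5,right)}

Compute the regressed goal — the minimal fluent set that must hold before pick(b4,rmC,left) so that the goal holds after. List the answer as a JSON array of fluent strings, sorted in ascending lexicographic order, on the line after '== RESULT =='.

Regress:
  G ∩ del = {}  (empty — regression defined)
  G \ add = {ball_in(b2,rmD), carry(b4,left), carry(b5,right)} \ {carry(b4,left)} = {ball_in(b2,rmD), carry(b5,right)}
  ∪ pre   = {ball_in(b2,rmD), carry(b5,right)} ∪ {ball_in(b4,rmC), free(left), robot_in(rmC)}
          = {ball_in(b2,rmD), ball_in(b4,rmC), carry(b5,right), free(left), robot_in(rmC)}

== RESULT ==
["ball_in(b2,rmD)", "ball_in(b4,rmC)", "carry(b5,right)", "free(left)", "robot_in(rmC)"]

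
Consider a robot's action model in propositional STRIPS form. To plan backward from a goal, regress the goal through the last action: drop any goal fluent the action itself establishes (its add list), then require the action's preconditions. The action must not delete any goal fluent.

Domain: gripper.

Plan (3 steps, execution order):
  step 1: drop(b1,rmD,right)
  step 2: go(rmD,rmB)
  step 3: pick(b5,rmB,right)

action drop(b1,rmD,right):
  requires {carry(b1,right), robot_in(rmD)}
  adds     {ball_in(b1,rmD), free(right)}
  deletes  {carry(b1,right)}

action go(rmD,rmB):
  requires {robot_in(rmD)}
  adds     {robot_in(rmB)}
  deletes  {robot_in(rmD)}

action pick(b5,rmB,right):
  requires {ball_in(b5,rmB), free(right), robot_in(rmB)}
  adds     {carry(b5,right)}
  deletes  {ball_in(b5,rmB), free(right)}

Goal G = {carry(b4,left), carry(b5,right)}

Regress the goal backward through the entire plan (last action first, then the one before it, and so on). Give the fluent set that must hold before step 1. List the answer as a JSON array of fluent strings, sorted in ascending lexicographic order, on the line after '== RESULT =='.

Regress step by step:
  through step 3 (pick(b5,rmB,right)): drop {carry(b5,right)}, keep {carry(b4,left)}, require {ball_in(b5,rmB), free(right), robot_in(rmB)}
    → {ball_in(b5,rmB), carry(b4,left), free(right), robot_in(rmB)}
  through step 2 (go(rmD,rmB)): drop {robot_in(rmB)}, keep {ball_in(b5,rmB), carry(b4,left), free(right)}, require {robot_in(rmD)}
    → {ball_in(b5,rmB), carry(b4,left), free(right), robot_in(rmD)}
  through step 1 (drop(b1,rmD,right)): drop {free(right)}, keep {ball_in(b5,rmB), carry(b4,left), robot_in(rmD)}, require {carry(b1,right), robot_in(rmD)}
    → {ball_in(b5,rmB), carry(b1,right), carry(b4,left), robot_in(rmD)}

== RESULT ==
["ball_in(b5,rmB)", "carry(b1,right)", "carry(b4,left)", "robot_in(rmD)"]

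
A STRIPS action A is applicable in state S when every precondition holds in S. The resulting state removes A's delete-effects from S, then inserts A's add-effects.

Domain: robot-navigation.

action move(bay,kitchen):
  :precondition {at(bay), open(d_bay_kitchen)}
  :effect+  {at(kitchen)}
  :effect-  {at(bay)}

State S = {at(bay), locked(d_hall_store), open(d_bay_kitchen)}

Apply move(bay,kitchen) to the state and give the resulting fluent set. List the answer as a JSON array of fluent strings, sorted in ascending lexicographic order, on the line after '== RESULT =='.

Compute (S \ del) ∪ add:
  pre ⊆ S: {at(bay), open(d_bay_kitchen)} ⊆ S  — applicable
  S \ del = {locked(d_hall_store), open(d_bay_kitchen)}
  ∪ add   = {at(kitchen), locked(d_hall_store), open(d_bay_kitchen)}

== RESULT ==
["at(kitchen)", "locked(d_hall_store)", "open(d_bay_kitchen)"]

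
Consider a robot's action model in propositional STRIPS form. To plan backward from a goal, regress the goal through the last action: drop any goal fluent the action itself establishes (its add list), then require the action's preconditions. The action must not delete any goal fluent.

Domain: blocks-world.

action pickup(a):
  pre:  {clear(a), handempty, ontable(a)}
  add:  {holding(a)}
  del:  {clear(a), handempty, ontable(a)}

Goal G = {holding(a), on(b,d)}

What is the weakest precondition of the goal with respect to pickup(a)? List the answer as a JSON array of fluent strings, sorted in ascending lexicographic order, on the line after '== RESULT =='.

Compute (G \ add) ∪ pre:
  G ∩ del = {}  (empty — regression defined)
  G \ add = {holding(a), on(b,d)} \ {holding(a)} = {on(b,d)}
  ∪ pre   = {on(b,d)} ∪ {clear(a), handempty, ontable(a)}
          = {clear(a), handempty, on(b,d), ontable(a)}

== RESULT ==
["clear(a)", "handempty", "on(b,d)", "ontable(a)"]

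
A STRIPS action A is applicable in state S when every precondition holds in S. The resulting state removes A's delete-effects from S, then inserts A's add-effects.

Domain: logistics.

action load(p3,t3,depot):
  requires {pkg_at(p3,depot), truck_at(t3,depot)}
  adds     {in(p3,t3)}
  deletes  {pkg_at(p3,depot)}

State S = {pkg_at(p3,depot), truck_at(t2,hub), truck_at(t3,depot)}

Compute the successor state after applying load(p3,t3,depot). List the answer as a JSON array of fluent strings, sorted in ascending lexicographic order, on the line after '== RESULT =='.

Progress:
  pre ⊆ S: {pkg_at(p3,depot), truck_at(t3,depot)} ⊆ S  — applicable
  S \ del = {truck_at(t2,hub), truck_at(t3,depot)}
  ∪ add   = {in(p3,t3), truck_at(t2,hub), truck_at(t3,depot)}

== RESULT ==
["in(p3,t3)", "truck_at(t2,hub)", "truck_at(t3,depot)"]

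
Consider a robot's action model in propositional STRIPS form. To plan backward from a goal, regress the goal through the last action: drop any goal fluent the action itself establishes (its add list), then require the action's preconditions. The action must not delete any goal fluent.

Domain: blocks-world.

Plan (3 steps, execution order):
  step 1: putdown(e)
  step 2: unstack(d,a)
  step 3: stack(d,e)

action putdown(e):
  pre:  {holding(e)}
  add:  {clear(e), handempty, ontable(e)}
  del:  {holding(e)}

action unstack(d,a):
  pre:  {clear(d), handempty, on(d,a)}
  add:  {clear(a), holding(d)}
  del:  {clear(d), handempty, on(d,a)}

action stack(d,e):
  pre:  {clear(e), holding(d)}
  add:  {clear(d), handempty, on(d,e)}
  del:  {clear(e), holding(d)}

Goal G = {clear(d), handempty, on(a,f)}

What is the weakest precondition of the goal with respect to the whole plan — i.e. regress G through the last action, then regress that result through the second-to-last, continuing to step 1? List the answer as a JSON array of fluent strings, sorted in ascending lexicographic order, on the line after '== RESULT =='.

Work backward from the goal:
  through step 3 (stack(d,e)): drop {clear(d), handempty}, keep {on(a,f)}, require {clear(e), holding(d)}
    → {clear(e), holding(d), on(a,f)}
  through step 2 (unstack(d,a)): drop {holding(d)}, keep {clear(e), on(a,f)}, require {clear(d), handempty, on(d,a)}
    → {clear(d), clear(e), handempty, on(a,f), on(d,a)}
  through step 1 (putdown(e)): drop {clear(e), handempty}, keep {clear(d), on(a,f), on(d,a)}, require {holding(e)}
    → {clear(d), holding(e), on(a,f), on(d,a)}

== RESULT ==
["clear(d)", "holding(e)", "on(a,f)", "on(d,a)"]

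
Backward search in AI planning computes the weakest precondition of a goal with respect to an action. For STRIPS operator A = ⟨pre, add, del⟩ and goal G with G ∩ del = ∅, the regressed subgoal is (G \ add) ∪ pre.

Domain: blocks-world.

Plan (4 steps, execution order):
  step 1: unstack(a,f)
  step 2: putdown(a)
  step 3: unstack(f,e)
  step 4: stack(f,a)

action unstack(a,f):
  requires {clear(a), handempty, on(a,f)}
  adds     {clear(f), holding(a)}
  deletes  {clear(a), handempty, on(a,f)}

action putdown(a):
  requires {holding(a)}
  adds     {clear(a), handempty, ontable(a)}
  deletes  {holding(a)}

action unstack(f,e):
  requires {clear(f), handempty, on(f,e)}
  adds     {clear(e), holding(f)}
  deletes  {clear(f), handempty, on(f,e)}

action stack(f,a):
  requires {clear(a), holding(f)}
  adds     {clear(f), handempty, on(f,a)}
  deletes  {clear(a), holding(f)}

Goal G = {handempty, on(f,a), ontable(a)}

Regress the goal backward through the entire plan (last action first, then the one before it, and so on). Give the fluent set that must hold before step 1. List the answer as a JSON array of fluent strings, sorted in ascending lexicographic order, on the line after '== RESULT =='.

Regress step by step:
  through step 4 (stack(f,a)): drop {handempty, on(f,a)}, keep {ontable(a)}, require {clear(a), holding(f)}
    → {clear(a), holding(f), ontable(a)}
  through step 3 (unstack(f,e)): drop {holding(f)}, keep {clear(a), ontable(a)}, require {clear(f), handempty, on(f,e)}
    → {clear(a), clear(f), handempty, on(f,e), ontable(a)}
  through step 2 (putdown(a)): drop {clear(a), handempty, ontable(a)}, keep {clear(f), on(f,e)}, require {holding(a)}
    → {clear(f), holding(a), on(f,e)}
  through step 1 (unstack(a,f)): drop {clear(f), holding(a)}, keep {on(f,e)}, require {clear(a), handempty, on(a,f)}
    → {clear(a), handempty, on(a,f), on(f,e)}

== RESULT ==
["clear(a)", "handempty", "on(a,f)", "on(f,e)"]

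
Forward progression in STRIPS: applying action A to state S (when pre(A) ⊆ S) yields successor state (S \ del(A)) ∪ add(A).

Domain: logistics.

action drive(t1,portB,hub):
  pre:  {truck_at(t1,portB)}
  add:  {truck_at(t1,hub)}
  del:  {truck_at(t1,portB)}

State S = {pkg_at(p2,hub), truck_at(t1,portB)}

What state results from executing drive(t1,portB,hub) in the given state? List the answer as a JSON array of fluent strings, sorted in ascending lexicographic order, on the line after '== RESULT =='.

Progress:
  pre ⊆ S: {truck_at(t1,portB)} ⊆ S  — applicable
  S \ del = {pkg_at(p2,hub)}
  ∪ add   = {pkg_at(p2,hub), truck_at(t1,hub)}

== RESULT ==
["pkg_at(p2,hub)", "truck_at(t1,hub)"]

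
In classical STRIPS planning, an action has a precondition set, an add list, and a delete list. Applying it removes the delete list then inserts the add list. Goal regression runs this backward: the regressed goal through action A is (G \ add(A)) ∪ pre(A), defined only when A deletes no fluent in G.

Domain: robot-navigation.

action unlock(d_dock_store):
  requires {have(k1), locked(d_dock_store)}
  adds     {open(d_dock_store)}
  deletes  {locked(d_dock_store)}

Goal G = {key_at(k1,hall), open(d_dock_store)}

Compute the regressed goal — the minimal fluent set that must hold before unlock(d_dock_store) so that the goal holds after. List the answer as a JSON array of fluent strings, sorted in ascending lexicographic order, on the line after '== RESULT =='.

Regress:
  G ∩ del = {}  (empty — regression defined)
  G \ add = {key_at(k1,hall), open(d_dock_store)} \ {open(d_dock_store)} = {key_at(k1,hall)}
  ∪ pre   = {key_at(k1,hall)} ∪ {have(k1), locked(d_dock_store)}
          = {have(k1), key_at(k1,hall), locked(d_dock_store)}

== RESULT ==
["have(k1)", "key_at(k1,hall)", "locked(d_dock_store)"]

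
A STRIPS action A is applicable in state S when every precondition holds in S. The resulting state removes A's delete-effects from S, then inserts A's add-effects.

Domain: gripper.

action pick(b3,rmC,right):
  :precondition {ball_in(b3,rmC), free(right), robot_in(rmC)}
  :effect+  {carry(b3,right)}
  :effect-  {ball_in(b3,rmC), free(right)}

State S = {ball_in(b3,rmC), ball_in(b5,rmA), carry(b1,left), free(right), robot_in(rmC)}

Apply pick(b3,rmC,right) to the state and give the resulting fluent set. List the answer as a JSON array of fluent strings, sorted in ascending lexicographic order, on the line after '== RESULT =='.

Compute (S \ del) ∪ add:
  pre ⊆ S: {ball_in(b3,rmC), free(right), robot_in(rmC)} ⊆ S  — applicable
  S \ del = {ball_in(b5,rmA), carry(b1,left), robot_in(rmC)}
  ∪ add   = {ball_in(b5,rmA), carry(b1,left), carry(b3,right), robot_in(rmC)}

== RESULT ==
["ball_in(b5,rmA)", "carry(b1,left)", "carry(b3,right)", "robot_in(rmC)"]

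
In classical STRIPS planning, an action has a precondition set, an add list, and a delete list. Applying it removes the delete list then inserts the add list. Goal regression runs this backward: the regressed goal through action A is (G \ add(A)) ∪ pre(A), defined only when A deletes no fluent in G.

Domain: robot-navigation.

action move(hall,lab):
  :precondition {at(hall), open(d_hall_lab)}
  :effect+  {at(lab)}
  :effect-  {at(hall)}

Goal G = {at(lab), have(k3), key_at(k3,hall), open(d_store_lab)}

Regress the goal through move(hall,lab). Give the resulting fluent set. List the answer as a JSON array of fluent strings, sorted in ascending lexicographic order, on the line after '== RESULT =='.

Regress:
  G ∩ del = {}  (empty — regression defined)
  G \ add = {at(lab), have(k3), key_at(k3,hall), open(d_store_lab)} \ {at(lab)} = {have(k3), key_at(k3,hall), open(d_store_lab)}
  ∪ pre   = {have(k3), key_at(k3,hall), open(d_store_lab)} ∪ {at(hall), open(d_hall_lab)}
          = {at(hall), have(k3), key_at(k3,hall), open(d_hall_lab), open(d_store_lab)}

== RESULT ==
["at(hall)", "have(k3)", "key_at(k3,hall)", "open(d_hall_lab)", "open(d_store_lab)"]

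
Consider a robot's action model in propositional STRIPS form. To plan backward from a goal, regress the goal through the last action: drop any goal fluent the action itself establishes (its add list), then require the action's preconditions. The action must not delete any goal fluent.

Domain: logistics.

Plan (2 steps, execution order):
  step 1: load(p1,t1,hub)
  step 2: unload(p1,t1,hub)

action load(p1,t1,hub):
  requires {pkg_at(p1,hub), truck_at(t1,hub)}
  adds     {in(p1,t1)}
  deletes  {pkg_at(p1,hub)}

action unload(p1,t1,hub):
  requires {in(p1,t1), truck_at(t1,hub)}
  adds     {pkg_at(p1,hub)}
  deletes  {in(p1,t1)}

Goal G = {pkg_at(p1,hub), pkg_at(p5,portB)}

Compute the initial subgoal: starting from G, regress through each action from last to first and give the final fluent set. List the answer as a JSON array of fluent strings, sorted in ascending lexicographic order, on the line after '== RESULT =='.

Work backward from the goal:
  through step 2 (unload(p1,t1,hub)): drop {pkg_at(p1,hub)}, keep {pkg_at(p5,portB)}, require {in(p1,t1), truck_at(t1,hub)}
    → {in(p1,t1), pkg_at(p5,portB), truck_at(t1,hub)}
  through step 1 (load(p1,t1,hub)): drop {in(p1,t1)}, keep {pkg_at(p5,portB), truck_at(t1,hub)}, require {pkg_at(p1,hub), truck_at(t1,hub)}
    → {pkg_at(p1,hub), pkg_at(p5,portB), truck_at(t1,hub)}

== RESULT ==
["pkg_at(p1,hub)", "pkg_at(p5,portB)", "truck_at(t1,hub)"]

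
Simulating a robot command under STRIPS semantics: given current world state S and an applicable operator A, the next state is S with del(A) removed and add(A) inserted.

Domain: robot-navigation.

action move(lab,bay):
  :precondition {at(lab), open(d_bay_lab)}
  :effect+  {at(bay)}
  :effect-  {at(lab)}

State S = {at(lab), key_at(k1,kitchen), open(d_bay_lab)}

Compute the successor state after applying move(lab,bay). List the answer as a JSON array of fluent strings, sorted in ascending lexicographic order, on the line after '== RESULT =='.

Progress:
  pre ⊆ S: {at(lab), open(d_bay_lab)} ⊆ S  — applicable
  S \ del = {key_at(k1,kitchen), open(d_bay_lab)}
  ∪ add   = {at(bay), key_at(k1,kitchen), open(d_bay_lab)}

== RESULT ==
["at(bay)", "key_at(k1,kitchen)", "open(d_bay_lab)"]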